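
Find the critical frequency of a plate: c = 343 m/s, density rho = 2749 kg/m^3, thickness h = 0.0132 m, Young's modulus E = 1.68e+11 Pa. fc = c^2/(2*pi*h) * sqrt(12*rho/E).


12*rho/E = 12*2749/1.68e+11 = 1.96357e-07
sqrt(12*rho/E) = sqrt(1.96357e-07) = 0.000443122
c^2/(2*pi*h) = 343^2/(2*pi*0.0132) = 1.41852e+06
fc = 1.41852e+06 * 0.000443122 = 628.58 Hz


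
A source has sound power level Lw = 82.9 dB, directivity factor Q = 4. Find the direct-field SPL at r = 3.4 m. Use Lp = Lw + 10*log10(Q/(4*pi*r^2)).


4*pi*r^2 = 4*pi*3.4^2 = 145.267 m^2
Q / (4*pi*r^2) = 4 / 145.267 = 0.0275355
Lp = 82.9 + 10*log10(0.0275355) = 67.299 dB


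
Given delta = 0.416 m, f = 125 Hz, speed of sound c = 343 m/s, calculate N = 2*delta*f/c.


N = 2*delta*f/c = 2*delta/lambda, where lambda = c/f
lambda = 343 / 125 = 2.744 m
N = 2 * 0.416 / 2.744 = 0.30321


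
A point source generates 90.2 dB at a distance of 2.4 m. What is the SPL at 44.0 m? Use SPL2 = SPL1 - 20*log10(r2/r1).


r2/r1 = 44.0/2.4 = 18.3333
Correction = 20*log10(18.3333) = 25.2648 dB
SPL2 = 90.2 - 25.2648 = 64.935 dB


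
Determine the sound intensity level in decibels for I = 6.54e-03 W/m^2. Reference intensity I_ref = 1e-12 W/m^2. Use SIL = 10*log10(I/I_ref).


I / I_ref = 6.54e-03 / 1e-12 = 6.54e+09
SIL = 10 * log10(6.54e+09) = 98.156 dB


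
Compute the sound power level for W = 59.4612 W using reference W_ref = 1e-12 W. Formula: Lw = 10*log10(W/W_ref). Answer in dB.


W / W_ref = 59.4612 / 1e-12 = 5.94612e+13
Lw = 10 * log10(5.94612e+13) = 137.74 dB


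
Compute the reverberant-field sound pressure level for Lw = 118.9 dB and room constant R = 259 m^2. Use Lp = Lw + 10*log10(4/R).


4/R = 4/259 = 0.015444
Lp = 118.9 + 10*log10(0.015444) = 100.79 dB


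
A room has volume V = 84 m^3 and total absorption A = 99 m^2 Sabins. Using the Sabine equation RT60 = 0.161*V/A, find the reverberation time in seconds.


RT60 = 0.161 * 84 / 99 = 0.13661 s


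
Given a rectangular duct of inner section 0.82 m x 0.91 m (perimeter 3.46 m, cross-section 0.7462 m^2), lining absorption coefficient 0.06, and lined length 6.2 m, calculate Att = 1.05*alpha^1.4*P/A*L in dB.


alpha^1.4 = 0.06^1.4 = 0.0194721
Attenuation rate = 1.05 * alpha^1.4 * P / A
= 1.05 * 0.0194721 * 3.46 / 0.7462 = 0.0948032 dB/m
Total Att = 0.0948032 * 6.2 = 0.58778 dB


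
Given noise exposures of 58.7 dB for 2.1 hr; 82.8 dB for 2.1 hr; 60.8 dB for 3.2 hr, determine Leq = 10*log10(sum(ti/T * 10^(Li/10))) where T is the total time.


T_total = 2.1 + 2.1 + 3.2 = 7.4 hr
(2.1/7.4) * 10^(58.7/10) = 210372
(2.1/7.4) * 10^(82.8/10) = 5.40739e+07
(3.2/7.4) * 10^(60.8/10) = 519898
Sum = 210372 + 5.40739e+07 + 519898 = 5.48042e+07
Leq = 10*log10(5.48042e+07) = 77.388 dB


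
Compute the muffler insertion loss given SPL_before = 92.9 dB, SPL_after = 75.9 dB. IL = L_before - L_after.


Insertion loss = SPL without muffler - SPL with muffler
IL = 92.9 - 75.9 = 17 dB


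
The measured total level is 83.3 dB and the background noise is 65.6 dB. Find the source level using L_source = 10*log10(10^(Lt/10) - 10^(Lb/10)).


10^(83.3/10) = 2.13796e+08
10^(65.6/10) = 3.63078e+06
Difference = 2.13796e+08 - 3.63078e+06 = 2.10165e+08
L_source = 10*log10(2.10165e+08) = 83.226 dB


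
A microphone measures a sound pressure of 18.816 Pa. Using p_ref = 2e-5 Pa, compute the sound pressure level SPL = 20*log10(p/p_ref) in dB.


p / p_ref = 18.816 / 2e-5 = 940800
SPL = 20 * log10(940800) = 119.47 dB


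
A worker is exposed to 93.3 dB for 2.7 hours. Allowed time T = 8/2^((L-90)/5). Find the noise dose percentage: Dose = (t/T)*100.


T_allowed = 8 / 2^((93.3 - 90)/5) = 5.06303 hr
Dose = 2.7 / 5.06303 * 100 = 53.328 %


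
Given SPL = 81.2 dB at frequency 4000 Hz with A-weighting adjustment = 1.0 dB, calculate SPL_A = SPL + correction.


A-weighting table: 4000 Hz -> 1.0 dB correction
SPL_A = SPL + correction = 81.2 + (1.0) = 82.2 dBA


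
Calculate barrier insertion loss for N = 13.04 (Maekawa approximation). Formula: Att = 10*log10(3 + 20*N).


3 + 20*N = 3 + 20*13.04 = 263.8
Att = 10*log10(263.8) = 24.213 dB


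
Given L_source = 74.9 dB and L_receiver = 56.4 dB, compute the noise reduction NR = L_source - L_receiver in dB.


NR = L_source - L_receiver (difference between source and receiving room levels)
NR = 74.9 - 56.4 = 18.5 dB


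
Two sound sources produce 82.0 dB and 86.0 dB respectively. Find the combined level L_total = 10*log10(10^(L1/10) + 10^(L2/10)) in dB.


10^(82.0/10) = 1.58489e+08
10^(86.0/10) = 3.98107e+08
Sum = 1.58489e+08 + 3.98107e+08 = 5.56596e+08
L_total = 10*log10(5.56596e+08) = 87.455 dB


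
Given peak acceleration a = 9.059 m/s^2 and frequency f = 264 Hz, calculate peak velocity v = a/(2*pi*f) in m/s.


omega = 2*pi*f = 2*pi*264 = 1658.76 rad/s
v = a / omega = 9.059 / 1658.76 = 0.0054613 m/s


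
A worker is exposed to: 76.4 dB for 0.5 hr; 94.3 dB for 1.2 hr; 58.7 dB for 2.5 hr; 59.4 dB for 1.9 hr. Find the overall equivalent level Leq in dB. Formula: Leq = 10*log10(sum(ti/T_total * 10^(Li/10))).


T_total = 0.5 + 1.2 + 2.5 + 1.9 = 6.1 hr
(0.5/6.1) * 10^(76.4/10) = 3.578e+06
(1.2/6.1) * 10^(94.3/10) = 5.29482e+08
(2.5/6.1) * 10^(58.7/10) = 303816
(1.9/6.1) * 10^(59.4/10) = 271284
Sum = 3.578e+06 + 5.29482e+08 + 303816 + 271284 = 5.33635e+08
Leq = 10*log10(5.33635e+08) = 87.272 dB


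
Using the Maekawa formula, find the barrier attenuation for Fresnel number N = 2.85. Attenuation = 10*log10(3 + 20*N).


3 + 20*N = 3 + 20*2.85 = 60
Att = 10*log10(60) = 17.782 dB


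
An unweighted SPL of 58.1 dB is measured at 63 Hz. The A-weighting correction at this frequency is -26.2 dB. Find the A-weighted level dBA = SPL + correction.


A-weighting table: 63 Hz -> -26.2 dB correction
SPL_A = SPL + correction = 58.1 + (-26.2) = 31.9 dBA


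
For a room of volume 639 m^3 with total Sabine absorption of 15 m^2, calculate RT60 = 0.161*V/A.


RT60 = 0.161 * 639 / 15 = 6.8586 s


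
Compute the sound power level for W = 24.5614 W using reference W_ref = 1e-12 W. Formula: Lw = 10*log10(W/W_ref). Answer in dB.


W / W_ref = 24.5614 / 1e-12 = 2.45614e+13
Lw = 10 * log10(2.45614e+13) = 133.9 dB


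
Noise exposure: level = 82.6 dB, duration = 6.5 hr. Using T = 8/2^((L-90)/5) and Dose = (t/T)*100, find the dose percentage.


T_allowed = 8 / 2^((82.6 - 90)/5) = 22.3159 hr
Dose = 6.5 / 22.3159 * 100 = 29.127 %


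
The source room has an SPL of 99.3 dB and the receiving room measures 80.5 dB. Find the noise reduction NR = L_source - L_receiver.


NR = L_source - L_receiver (difference between source and receiving room levels)
NR = 99.3 - 80.5 = 18.8 dB


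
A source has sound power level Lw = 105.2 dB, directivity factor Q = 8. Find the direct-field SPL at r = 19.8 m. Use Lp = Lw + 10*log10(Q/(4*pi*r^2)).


4*pi*r^2 = 4*pi*19.8^2 = 4926.52 m^2
Q / (4*pi*r^2) = 8 / 4926.52 = 0.00162386
Lp = 105.2 + 10*log10(0.00162386) = 77.305 dB


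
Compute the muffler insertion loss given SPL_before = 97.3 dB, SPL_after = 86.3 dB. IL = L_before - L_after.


Insertion loss = SPL without muffler - SPL with muffler
IL = 97.3 - 86.3 = 11 dB


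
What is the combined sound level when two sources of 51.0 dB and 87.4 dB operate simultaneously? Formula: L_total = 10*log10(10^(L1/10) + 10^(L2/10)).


10^(51.0/10) = 125893
10^(87.4/10) = 5.49541e+08
Sum = 125893 + 5.49541e+08 = 5.49667e+08
L_total = 10*log10(5.49667e+08) = 87.401 dB


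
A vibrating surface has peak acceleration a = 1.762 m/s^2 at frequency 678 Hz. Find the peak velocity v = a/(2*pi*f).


omega = 2*pi*f = 2*pi*678 = 4260 rad/s
v = a / omega = 1.762 / 4260 = 0.00041362 m/s


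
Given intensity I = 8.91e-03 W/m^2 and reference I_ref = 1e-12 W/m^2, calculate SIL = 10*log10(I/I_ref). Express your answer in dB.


I / I_ref = 8.91e-03 / 1e-12 = 8.91e+09
SIL = 10 * log10(8.91e+09) = 99.499 dB


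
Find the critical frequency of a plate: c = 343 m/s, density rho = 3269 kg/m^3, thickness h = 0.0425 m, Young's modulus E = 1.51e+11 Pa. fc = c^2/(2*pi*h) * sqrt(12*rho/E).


12*rho/E = 12*3269/1.51e+11 = 2.59788e-07
sqrt(12*rho/E) = sqrt(2.59788e-07) = 0.000509694
c^2/(2*pi*h) = 343^2/(2*pi*0.0425) = 440575
fc = 440575 * 0.000509694 = 224.56 Hz


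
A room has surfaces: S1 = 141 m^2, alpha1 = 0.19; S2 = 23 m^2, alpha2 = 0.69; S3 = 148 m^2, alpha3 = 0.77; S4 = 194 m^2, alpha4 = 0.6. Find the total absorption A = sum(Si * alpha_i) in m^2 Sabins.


141 * 0.19 = 26.79
23 * 0.69 = 15.87
148 * 0.77 = 113.96
194 * 0.6 = 116.4
A_total = 26.79 + 15.87 + 113.96 + 116.4 = 273.02 m^2


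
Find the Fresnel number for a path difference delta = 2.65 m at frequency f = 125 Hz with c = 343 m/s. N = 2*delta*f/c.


N = 2*delta*f/c = 2*delta/lambda, where lambda = c/f
lambda = 343 / 125 = 2.744 m
N = 2 * 2.65 / 2.744 = 1.9315


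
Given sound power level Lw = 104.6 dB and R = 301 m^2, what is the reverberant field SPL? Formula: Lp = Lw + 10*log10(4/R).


4/R = 4/301 = 0.013289
Lp = 104.6 + 10*log10(0.013289) = 85.835 dB


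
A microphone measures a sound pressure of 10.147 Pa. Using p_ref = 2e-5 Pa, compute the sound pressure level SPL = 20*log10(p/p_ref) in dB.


p / p_ref = 10.147 / 2e-5 = 507350
SPL = 20 * log10(507350) = 114.11 dB


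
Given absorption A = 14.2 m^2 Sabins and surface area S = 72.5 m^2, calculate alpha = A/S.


Absorption coefficient = absorbed power / incident power
alpha = A / S = 14.2 / 72.5 = 0.19586


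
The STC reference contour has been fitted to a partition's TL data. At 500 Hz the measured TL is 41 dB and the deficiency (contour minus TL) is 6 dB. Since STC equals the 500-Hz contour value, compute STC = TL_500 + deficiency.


By ASTM E413, STC = value of the fitted reference contour at 500 Hz.
Contour value at 500 Hz = TL_500 + deficiency = 41 + 6 = 47
STC = 47


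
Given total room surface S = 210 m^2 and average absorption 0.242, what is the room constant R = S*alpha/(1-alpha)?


R = 210 * 0.242 / (1 - 0.242) = 67.045 m^2


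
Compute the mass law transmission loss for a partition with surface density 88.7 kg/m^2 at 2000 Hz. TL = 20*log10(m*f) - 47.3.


m * f = 88.7 * 2000 = 177400
20*log10(177400) = 104.979 dB
TL = 104.979 - 47.3 = 57.679 dB


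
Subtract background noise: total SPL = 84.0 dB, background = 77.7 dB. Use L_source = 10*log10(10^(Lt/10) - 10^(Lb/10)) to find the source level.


10^(84.0/10) = 2.51189e+08
10^(77.7/10) = 5.88844e+07
Difference = 2.51189e+08 - 5.88844e+07 = 1.92305e+08
L_source = 10*log10(1.92305e+08) = 82.84 dB


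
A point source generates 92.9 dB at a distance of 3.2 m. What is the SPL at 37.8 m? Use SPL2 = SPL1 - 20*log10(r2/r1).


r2/r1 = 37.8/3.2 = 11.8125
Correction = 20*log10(11.8125) = 21.4468 dB
SPL2 = 92.9 - 21.4468 = 71.453 dB


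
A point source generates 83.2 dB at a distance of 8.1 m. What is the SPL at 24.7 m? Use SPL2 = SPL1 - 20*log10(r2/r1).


r2/r1 = 24.7/8.1 = 3.04938
Correction = 20*log10(3.04938) = 9.68423 dB
SPL2 = 83.2 - 9.68423 = 73.516 dB


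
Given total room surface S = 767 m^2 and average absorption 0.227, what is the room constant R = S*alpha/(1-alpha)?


R = 767 * 0.227 / (1 - 0.227) = 225.24 m^2


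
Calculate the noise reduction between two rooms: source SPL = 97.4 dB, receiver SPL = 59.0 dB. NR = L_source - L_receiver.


NR = L_source - L_receiver (difference between source and receiving room levels)
NR = 97.4 - 59.0 = 38.4 dB


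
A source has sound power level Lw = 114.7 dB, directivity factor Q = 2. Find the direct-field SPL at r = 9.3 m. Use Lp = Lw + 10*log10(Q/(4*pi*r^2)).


4*pi*r^2 = 4*pi*9.3^2 = 1086.87 m^2
Q / (4*pi*r^2) = 2 / 1086.87 = 0.00184015
Lp = 114.7 + 10*log10(0.00184015) = 87.349 dB


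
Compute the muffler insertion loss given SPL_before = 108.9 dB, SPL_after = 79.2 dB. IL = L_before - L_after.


Insertion loss = SPL without muffler - SPL with muffler
IL = 108.9 - 79.2 = 29.7 dB


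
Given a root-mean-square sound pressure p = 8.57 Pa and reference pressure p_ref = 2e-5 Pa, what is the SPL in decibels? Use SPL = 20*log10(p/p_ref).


p / p_ref = 8.57 / 2e-5 = 428500
SPL = 20 * log10(428500) = 112.64 dB


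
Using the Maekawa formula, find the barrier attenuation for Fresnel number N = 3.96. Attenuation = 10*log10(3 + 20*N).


3 + 20*N = 3 + 20*3.96 = 82.2
Att = 10*log10(82.2) = 19.149 dB


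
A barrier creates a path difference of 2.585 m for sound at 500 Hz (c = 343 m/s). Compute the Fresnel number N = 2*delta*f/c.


N = 2*delta*f/c = 2*delta/lambda, where lambda = c/f
lambda = 343 / 500 = 0.686 m
N = 2 * 2.585 / 0.686 = 7.5364


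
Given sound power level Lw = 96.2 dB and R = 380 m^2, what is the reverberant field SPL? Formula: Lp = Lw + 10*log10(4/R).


4/R = 4/380 = 0.0105263
Lp = 96.2 + 10*log10(0.0105263) = 76.423 dB


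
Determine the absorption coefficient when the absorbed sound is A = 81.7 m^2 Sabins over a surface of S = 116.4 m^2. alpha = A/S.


Absorption coefficient = absorbed power / incident power
alpha = A / S = 81.7 / 116.4 = 0.70189


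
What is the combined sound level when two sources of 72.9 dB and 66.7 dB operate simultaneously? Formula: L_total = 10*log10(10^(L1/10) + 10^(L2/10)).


10^(72.9/10) = 1.94984e+07
10^(66.7/10) = 4.67735e+06
Sum = 1.94984e+07 + 4.67735e+06 = 2.41758e+07
L_total = 10*log10(2.41758e+07) = 73.834 dB


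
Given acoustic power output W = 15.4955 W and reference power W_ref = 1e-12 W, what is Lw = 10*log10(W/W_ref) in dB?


W / W_ref = 15.4955 / 1e-12 = 1.54955e+13
Lw = 10 * log10(1.54955e+13) = 131.9 dB


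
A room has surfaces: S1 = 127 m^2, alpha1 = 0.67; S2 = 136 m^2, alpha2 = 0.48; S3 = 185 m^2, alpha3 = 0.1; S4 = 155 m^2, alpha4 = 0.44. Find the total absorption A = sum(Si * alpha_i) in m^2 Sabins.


127 * 0.67 = 85.09
136 * 0.48 = 65.28
185 * 0.1 = 18.5
155 * 0.44 = 68.2
A_total = 85.09 + 65.28 + 18.5 + 68.2 = 237.07 m^2


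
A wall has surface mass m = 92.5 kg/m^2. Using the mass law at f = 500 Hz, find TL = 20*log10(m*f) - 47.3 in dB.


m * f = 92.5 * 500 = 46250
20*log10(46250) = 93.3022 dB
TL = 93.3022 - 47.3 = 46.002 dB


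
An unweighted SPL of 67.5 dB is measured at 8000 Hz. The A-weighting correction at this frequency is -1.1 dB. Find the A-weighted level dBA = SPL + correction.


A-weighting table: 8000 Hz -> -1.1 dB correction
SPL_A = SPL + correction = 67.5 + (-1.1) = 66.4 dBA


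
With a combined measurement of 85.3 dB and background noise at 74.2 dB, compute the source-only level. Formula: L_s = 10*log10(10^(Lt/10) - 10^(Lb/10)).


10^(85.3/10) = 3.38844e+08
10^(74.2/10) = 2.63027e+07
Difference = 3.38844e+08 - 2.63027e+07 = 3.12541e+08
L_source = 10*log10(3.12541e+08) = 84.949 dB


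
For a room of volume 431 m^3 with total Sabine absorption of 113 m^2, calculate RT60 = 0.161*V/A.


RT60 = 0.161 * 431 / 113 = 0.61408 s


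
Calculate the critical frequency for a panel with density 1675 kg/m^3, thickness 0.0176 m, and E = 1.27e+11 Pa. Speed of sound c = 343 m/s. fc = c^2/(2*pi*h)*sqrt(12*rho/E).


12*rho/E = 12*1675/1.27e+11 = 1.58268e-07
sqrt(12*rho/E) = sqrt(1.58268e-07) = 0.000397829
c^2/(2*pi*h) = 343^2/(2*pi*0.0176) = 1.06389e+06
fc = 1.06389e+06 * 0.000397829 = 423.25 Hz


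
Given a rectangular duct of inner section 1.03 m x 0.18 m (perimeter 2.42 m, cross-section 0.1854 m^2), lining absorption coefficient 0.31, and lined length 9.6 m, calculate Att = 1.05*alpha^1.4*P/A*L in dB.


alpha^1.4 = 0.31^1.4 = 0.194047
Attenuation rate = 1.05 * alpha^1.4 * P / A
= 1.05 * 0.194047 * 2.42 / 0.1854 = 2.65951 dB/m
Total Att = 2.65951 * 9.6 = 25.531 dB


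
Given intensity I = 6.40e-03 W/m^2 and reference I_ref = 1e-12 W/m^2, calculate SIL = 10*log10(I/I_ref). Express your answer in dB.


I / I_ref = 6.40e-03 / 1e-12 = 6.4e+09
SIL = 10 * log10(6.4e+09) = 98.062 dB


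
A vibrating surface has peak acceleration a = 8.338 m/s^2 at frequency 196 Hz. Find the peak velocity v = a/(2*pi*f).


omega = 2*pi*f = 2*pi*196 = 1231.5 rad/s
v = a / omega = 8.338 / 1231.5 = 0.0067706 m/s


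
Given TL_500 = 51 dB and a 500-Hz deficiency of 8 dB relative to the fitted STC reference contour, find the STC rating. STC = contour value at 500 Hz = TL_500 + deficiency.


By ASTM E413, STC = value of the fitted reference contour at 500 Hz.
Contour value at 500 Hz = TL_500 + deficiency = 51 + 8 = 59
STC = 59


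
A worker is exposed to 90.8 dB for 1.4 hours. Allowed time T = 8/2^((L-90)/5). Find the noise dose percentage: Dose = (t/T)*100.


T_allowed = 8 / 2^((90.8 - 90)/5) = 7.1602 hr
Dose = 1.4 / 7.1602 * 100 = 19.553 %


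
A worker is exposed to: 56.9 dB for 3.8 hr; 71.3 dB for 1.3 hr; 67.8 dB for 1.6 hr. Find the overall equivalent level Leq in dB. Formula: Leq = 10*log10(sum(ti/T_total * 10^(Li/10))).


T_total = 3.8 + 1.3 + 1.6 = 6.7 hr
(3.8/6.7) * 10^(56.9/10) = 277785
(1.3/6.7) * 10^(71.3/10) = 2.61739e+06
(1.6/6.7) * 10^(67.8/10) = 1.43895e+06
Sum = 277785 + 2.61739e+06 + 1.43895e+06 = 4.33412e+06
Leq = 10*log10(4.33412e+06) = 66.369 dB


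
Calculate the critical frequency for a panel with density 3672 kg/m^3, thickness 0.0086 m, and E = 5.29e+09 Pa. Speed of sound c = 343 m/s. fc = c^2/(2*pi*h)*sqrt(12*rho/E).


12*rho/E = 12*3672/5.29e+09 = 8.32968e-06
sqrt(12*rho/E) = sqrt(8.32968e-06) = 0.00288612
c^2/(2*pi*h) = 343^2/(2*pi*0.0086) = 2.17726e+06
fc = 2.17726e+06 * 0.00288612 = 6283.8 Hz


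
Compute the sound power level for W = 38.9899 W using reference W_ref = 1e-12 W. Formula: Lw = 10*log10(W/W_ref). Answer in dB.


W / W_ref = 38.9899 / 1e-12 = 3.89899e+13
Lw = 10 * log10(3.89899e+13) = 135.91 dB


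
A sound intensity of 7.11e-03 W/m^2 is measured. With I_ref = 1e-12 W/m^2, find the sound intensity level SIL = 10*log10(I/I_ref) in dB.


I / I_ref = 7.11e-03 / 1e-12 = 7.11e+09
SIL = 10 * log10(7.11e+09) = 98.519 dB


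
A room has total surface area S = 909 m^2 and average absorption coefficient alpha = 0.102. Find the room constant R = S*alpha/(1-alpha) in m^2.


R = 909 * 0.102 / (1 - 0.102) = 103.25 m^2


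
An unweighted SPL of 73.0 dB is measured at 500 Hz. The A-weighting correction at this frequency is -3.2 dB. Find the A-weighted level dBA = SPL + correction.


A-weighting table: 500 Hz -> -3.2 dB correction
SPL_A = SPL + correction = 73.0 + (-3.2) = 69.8 dBA


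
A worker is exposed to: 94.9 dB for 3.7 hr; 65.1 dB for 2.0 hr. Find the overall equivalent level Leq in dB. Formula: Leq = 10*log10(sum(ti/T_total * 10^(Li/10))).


T_total = 3.7 + 2.0 = 5.7 hr
(3.7/5.7) * 10^(94.9/10) = 2.00598e+09
(2.0/5.7) * 10^(65.1/10) = 1.13542e+06
Sum = 2.00598e+09 + 1.13542e+06 = 2.00712e+09
Leq = 10*log10(2.00712e+09) = 93.026 dB


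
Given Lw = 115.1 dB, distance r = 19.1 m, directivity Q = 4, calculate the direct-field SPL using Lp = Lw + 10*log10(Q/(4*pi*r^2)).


4*pi*r^2 = 4*pi*19.1^2 = 4584.34 m^2
Q / (4*pi*r^2) = 4 / 4584.34 = 0.000872536
Lp = 115.1 + 10*log10(0.000872536) = 84.508 dB


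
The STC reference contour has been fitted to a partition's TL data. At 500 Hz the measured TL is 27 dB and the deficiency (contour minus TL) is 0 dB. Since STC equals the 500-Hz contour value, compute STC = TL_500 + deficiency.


By ASTM E413, STC = value of the fitted reference contour at 500 Hz.
Contour value at 500 Hz = TL_500 + deficiency = 27 + 0 = 27
STC = 27


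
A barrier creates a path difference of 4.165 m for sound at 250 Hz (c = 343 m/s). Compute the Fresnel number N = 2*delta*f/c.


N = 2*delta*f/c = 2*delta/lambda, where lambda = c/f
lambda = 343 / 250 = 1.372 m
N = 2 * 4.165 / 1.372 = 6.0714


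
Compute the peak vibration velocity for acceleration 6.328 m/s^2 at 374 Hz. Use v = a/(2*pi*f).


omega = 2*pi*f = 2*pi*374 = 2349.91 rad/s
v = a / omega = 6.328 / 2349.91 = 0.0026929 m/s


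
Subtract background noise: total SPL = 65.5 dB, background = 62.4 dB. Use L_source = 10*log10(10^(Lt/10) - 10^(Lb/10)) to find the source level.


10^(65.5/10) = 3.54813e+06
10^(62.4/10) = 1.7378e+06
Difference = 3.54813e+06 - 1.7378e+06 = 1.81033e+06
L_source = 10*log10(1.81033e+06) = 62.578 dB


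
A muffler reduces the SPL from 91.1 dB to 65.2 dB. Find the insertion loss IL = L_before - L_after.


Insertion loss = SPL without muffler - SPL with muffler
IL = 91.1 - 65.2 = 25.9 dB


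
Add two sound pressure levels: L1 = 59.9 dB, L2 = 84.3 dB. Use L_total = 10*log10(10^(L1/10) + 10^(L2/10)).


10^(59.9/10) = 977237
10^(84.3/10) = 2.69153e+08
Sum = 977237 + 2.69153e+08 = 2.7013e+08
L_total = 10*log10(2.7013e+08) = 84.316 dB


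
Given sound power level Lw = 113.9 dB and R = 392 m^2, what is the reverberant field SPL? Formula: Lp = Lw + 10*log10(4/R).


4/R = 4/392 = 0.0102041
Lp = 113.9 + 10*log10(0.0102041) = 93.988 dB


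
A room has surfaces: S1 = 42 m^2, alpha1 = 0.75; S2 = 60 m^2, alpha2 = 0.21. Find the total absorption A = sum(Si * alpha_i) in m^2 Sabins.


42 * 0.75 = 31.5
60 * 0.21 = 12.6
A_total = 31.5 + 12.6 = 44.1 m^2


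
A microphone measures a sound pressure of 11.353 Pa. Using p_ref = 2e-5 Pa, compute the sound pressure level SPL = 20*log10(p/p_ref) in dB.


p / p_ref = 11.353 / 2e-5 = 567650
SPL = 20 * log10(567650) = 115.08 dB


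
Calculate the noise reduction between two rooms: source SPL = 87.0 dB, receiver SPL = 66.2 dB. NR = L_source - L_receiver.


NR = L_source - L_receiver (difference between source and receiving room levels)
NR = 87.0 - 66.2 = 20.8 dB


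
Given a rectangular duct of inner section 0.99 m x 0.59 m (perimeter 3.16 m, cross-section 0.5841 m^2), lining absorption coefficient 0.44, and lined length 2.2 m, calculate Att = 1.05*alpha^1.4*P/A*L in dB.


alpha^1.4 = 0.44^1.4 = 0.316835
Attenuation rate = 1.05 * alpha^1.4 * P / A
= 1.05 * 0.316835 * 3.16 / 0.5841 = 1.79979 dB/m
Total Att = 1.79979 * 2.2 = 3.9595 dB


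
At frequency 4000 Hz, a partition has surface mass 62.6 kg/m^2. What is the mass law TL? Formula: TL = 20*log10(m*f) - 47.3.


m * f = 62.6 * 4000 = 250400
20*log10(250400) = 107.973 dB
TL = 107.973 - 47.3 = 60.673 dB


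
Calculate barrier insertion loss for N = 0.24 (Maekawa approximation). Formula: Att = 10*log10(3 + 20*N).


3 + 20*N = 3 + 20*0.24 = 7.8
Att = 10*log10(7.8) = 8.9209 dB


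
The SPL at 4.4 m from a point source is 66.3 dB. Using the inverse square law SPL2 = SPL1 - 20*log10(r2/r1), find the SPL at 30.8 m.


r2/r1 = 30.8/4.4 = 7
Correction = 20*log10(7) = 16.902 dB
SPL2 = 66.3 - 16.902 = 49.398 dB


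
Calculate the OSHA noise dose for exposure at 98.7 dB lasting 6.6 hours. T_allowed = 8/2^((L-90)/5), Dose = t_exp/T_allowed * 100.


T_allowed = 8 / 2^((98.7 - 90)/5) = 2.39496 hr
Dose = 6.6 / 2.39496 * 100 = 275.58 %


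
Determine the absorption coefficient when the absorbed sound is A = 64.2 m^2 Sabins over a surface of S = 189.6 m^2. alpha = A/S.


Absorption coefficient = absorbed power / incident power
alpha = A / S = 64.2 / 189.6 = 0.33861


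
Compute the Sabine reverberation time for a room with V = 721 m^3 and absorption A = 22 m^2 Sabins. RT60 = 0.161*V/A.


RT60 = 0.161 * 721 / 22 = 5.2764 s


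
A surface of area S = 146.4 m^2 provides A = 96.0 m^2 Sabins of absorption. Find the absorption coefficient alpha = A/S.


Absorption coefficient = absorbed power / incident power
alpha = A / S = 96.0 / 146.4 = 0.65574


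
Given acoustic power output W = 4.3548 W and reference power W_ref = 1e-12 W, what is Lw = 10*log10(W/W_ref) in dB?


W / W_ref = 4.3548 / 1e-12 = 4.3548e+12
Lw = 10 * log10(4.3548e+12) = 126.39 dB


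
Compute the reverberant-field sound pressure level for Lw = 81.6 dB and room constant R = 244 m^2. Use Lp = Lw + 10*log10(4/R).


4/R = 4/244 = 0.0163934
Lp = 81.6 + 10*log10(0.0163934) = 63.747 dB


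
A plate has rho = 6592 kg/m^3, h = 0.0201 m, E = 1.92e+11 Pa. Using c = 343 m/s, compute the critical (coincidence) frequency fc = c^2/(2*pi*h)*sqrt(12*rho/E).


12*rho/E = 12*6592/1.92e+11 = 4.12e-07
sqrt(12*rho/E) = sqrt(4.12e-07) = 0.000641872
c^2/(2*pi*h) = 343^2/(2*pi*0.0201) = 931563
fc = 931563 * 0.000641872 = 597.94 Hz


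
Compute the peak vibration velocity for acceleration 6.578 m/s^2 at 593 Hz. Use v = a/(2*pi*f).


omega = 2*pi*f = 2*pi*593 = 3725.93 rad/s
v = a / omega = 6.578 / 3725.93 = 0.0017655 m/s


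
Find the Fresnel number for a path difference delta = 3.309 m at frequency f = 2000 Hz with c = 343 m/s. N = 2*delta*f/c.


N = 2*delta*f/c = 2*delta/lambda, where lambda = c/f
lambda = 343 / 2000 = 0.1715 m
N = 2 * 3.309 / 0.1715 = 38.589


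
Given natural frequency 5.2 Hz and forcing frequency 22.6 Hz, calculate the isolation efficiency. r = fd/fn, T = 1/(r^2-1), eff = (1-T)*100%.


r = 22.6 / 5.2 = 4.34615
r^2 - 1 = 4.34615^2 - 1 = 17.889
T = 1/17.889 = 0.0559003
Efficiency = (1 - 0.0559003)*100 = 94.41 %


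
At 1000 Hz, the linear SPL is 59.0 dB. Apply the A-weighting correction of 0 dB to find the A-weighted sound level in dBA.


A-weighting table: 1000 Hz -> 0 dB correction
SPL_A = SPL + correction = 59.0 + (0) = 59 dBA


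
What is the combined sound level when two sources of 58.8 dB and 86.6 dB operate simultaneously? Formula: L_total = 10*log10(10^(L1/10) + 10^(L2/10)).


10^(58.8/10) = 758578
10^(86.6/10) = 4.57088e+08
Sum = 758578 + 4.57088e+08 = 4.57847e+08
L_total = 10*log10(4.57847e+08) = 86.607 dB


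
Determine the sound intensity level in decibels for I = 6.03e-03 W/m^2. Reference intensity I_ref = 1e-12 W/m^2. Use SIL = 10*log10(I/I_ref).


I / I_ref = 6.03e-03 / 1e-12 = 6.03e+09
SIL = 10 * log10(6.03e+09) = 97.803 dB


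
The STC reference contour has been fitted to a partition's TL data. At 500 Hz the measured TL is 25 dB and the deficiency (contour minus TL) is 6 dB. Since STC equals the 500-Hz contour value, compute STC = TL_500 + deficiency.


By ASTM E413, STC = value of the fitted reference contour at 500 Hz.
Contour value at 500 Hz = TL_500 + deficiency = 25 + 6 = 31
STC = 31


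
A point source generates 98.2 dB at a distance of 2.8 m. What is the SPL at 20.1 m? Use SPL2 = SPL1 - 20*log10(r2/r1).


r2/r1 = 20.1/2.8 = 7.17857
Correction = 20*log10(7.17857) = 17.1208 dB
SPL2 = 98.2 - 17.1208 = 81.079 dB


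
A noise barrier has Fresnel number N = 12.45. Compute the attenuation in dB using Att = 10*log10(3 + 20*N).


3 + 20*N = 3 + 20*12.45 = 252
Att = 10*log10(252) = 24.014 dB


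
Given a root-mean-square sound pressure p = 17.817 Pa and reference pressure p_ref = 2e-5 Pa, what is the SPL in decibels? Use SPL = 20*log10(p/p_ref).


p / p_ref = 17.817 / 2e-5 = 890850
SPL = 20 * log10(890850) = 119 dB


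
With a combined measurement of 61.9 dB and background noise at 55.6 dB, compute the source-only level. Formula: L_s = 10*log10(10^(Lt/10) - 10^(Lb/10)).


10^(61.9/10) = 1.54882e+06
10^(55.6/10) = 363078
Difference = 1.54882e+06 - 363078 = 1.18574e+06
L_source = 10*log10(1.18574e+06) = 60.74 dB


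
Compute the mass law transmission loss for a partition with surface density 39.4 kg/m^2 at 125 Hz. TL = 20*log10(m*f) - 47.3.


m * f = 39.4 * 125 = 4925
20*log10(4925) = 73.8481 dB
TL = 73.8481 - 47.3 = 26.548 dB


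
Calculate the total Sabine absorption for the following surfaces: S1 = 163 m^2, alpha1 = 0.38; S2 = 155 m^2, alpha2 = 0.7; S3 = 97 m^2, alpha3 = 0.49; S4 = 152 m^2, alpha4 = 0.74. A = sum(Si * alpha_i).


163 * 0.38 = 61.94
155 * 0.7 = 108.5
97 * 0.49 = 47.53
152 * 0.74 = 112.48
A_total = 61.94 + 108.5 + 47.53 + 112.48 = 330.45 m^2


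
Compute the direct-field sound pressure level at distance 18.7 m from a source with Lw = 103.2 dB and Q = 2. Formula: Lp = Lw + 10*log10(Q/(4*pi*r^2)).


4*pi*r^2 = 4*pi*18.7^2 = 4394.33 m^2
Q / (4*pi*r^2) = 2 / 4394.33 = 0.000455132
Lp = 103.2 + 10*log10(0.000455132) = 69.781 dB


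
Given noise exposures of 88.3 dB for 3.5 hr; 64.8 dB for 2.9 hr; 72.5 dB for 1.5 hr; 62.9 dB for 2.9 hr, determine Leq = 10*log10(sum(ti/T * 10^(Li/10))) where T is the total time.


T_total = 3.5 + 2.9 + 1.5 + 2.9 = 10.8 hr
(3.5/10.8) * 10^(88.3/10) = 2.19101e+08
(2.9/10.8) * 10^(64.8/10) = 810913
(1.5/10.8) * 10^(72.5/10) = 2.46983e+06
(2.9/10.8) * 10^(62.9/10) = 523569
Sum = 2.19101e+08 + 810913 + 2.46983e+06 + 523569 = 2.22905e+08
Leq = 10*log10(2.22905e+08) = 83.481 dB


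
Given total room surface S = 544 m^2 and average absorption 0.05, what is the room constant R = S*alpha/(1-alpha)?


R = 544 * 0.05 / (1 - 0.05) = 28.632 m^2


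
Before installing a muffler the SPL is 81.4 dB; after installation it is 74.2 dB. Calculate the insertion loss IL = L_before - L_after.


Insertion loss = SPL without muffler - SPL with muffler
IL = 81.4 - 74.2 = 7.2 dB


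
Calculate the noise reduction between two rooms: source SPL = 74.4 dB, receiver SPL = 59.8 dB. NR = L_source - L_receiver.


NR = L_source - L_receiver (difference between source and receiving room levels)
NR = 74.4 - 59.8 = 14.6 dB


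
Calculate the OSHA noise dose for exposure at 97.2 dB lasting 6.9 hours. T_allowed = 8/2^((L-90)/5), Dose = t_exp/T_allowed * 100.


T_allowed = 8 / 2^((97.2 - 90)/5) = 2.94854 hr
Dose = 6.9 / 2.94854 * 100 = 234.01 %


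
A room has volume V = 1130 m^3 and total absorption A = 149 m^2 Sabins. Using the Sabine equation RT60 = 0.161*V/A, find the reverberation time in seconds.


RT60 = 0.161 * 1130 / 149 = 1.221 s


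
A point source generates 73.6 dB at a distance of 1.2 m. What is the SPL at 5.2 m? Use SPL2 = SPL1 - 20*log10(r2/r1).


r2/r1 = 5.2/1.2 = 4.33333
Correction = 20*log10(4.33333) = 12.7364 dB
SPL2 = 73.6 - 12.7364 = 60.864 dB


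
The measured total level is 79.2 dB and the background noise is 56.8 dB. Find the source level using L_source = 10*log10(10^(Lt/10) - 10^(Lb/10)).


10^(79.2/10) = 8.31764e+07
10^(56.8/10) = 478630
Difference = 8.31764e+07 - 478630 = 8.26978e+07
L_source = 10*log10(8.26978e+07) = 79.175 dB


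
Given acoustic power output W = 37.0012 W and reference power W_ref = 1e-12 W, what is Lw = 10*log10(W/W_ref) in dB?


W / W_ref = 37.0012 / 1e-12 = 3.70012e+13
Lw = 10 * log10(3.70012e+13) = 135.68 dB


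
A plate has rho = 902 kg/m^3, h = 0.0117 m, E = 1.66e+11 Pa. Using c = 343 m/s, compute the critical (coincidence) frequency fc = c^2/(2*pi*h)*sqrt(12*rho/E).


12*rho/E = 12*902/1.66e+11 = 6.52048e-08
sqrt(12*rho/E) = sqrt(6.52048e-08) = 0.000255352
c^2/(2*pi*h) = 343^2/(2*pi*0.0117) = 1.60038e+06
fc = 1.60038e+06 * 0.000255352 = 408.66 Hz


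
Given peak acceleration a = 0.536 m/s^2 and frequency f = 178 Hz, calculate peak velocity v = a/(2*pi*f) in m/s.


omega = 2*pi*f = 2*pi*178 = 1118.41 rad/s
v = a / omega = 0.536 / 1118.41 = 0.00047925 m/s


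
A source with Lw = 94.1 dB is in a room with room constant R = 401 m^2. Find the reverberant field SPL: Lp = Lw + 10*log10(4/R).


4/R = 4/401 = 0.00997506
Lp = 94.1 + 10*log10(0.00997506) = 74.089 dB


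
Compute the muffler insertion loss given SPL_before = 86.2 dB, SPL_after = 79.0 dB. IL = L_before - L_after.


Insertion loss = SPL without muffler - SPL with muffler
IL = 86.2 - 79.0 = 7.2 dB


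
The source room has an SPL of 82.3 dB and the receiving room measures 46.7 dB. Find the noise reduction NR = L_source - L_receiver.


NR = L_source - L_receiver (difference between source and receiving room levels)
NR = 82.3 - 46.7 = 35.6 dB


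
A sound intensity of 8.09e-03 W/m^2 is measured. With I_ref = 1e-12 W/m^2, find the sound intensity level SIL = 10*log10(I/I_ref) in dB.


I / I_ref = 8.09e-03 / 1e-12 = 8.09e+09
SIL = 10 * log10(8.09e+09) = 99.079 dB


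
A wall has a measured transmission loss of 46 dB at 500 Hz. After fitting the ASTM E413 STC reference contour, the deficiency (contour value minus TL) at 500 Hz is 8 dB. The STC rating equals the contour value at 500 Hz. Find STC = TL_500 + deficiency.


By ASTM E413, STC = value of the fitted reference contour at 500 Hz.
Contour value at 500 Hz = TL_500 + deficiency = 46 + 8 = 54
STC = 54


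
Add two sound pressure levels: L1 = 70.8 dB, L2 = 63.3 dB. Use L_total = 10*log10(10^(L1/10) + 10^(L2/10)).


10^(70.8/10) = 1.20226e+07
10^(63.3/10) = 2.13796e+06
Sum = 1.20226e+07 + 2.13796e+06 = 1.41606e+07
L_total = 10*log10(1.41606e+07) = 71.511 dB


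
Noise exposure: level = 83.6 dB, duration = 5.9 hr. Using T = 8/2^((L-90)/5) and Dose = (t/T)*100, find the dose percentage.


T_allowed = 8 / 2^((83.6 - 90)/5) = 19.4271 hr
Dose = 5.9 / 19.4271 * 100 = 30.37 %


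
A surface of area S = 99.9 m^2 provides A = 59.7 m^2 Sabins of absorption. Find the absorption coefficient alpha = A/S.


Absorption coefficient = absorbed power / incident power
alpha = A / S = 59.7 / 99.9 = 0.5976


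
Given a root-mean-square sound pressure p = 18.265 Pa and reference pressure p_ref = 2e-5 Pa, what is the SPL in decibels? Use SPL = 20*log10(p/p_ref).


p / p_ref = 18.265 / 2e-5 = 913250
SPL = 20 * log10(913250) = 119.21 dB


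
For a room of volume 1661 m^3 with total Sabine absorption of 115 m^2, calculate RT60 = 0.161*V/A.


RT60 = 0.161 * 1661 / 115 = 2.3254 s


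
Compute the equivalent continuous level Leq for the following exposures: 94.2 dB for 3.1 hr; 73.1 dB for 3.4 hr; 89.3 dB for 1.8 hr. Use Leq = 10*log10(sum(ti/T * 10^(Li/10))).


T_total = 3.1 + 3.4 + 1.8 = 8.3 hr
(3.1/8.3) * 10^(94.2/10) = 9.82389e+08
(3.4/8.3) * 10^(73.1/10) = 8.36375e+06
(1.8/8.3) * 10^(89.3/10) = 1.84584e+08
Sum = 9.82389e+08 + 8.36375e+06 + 1.84584e+08 = 1.17534e+09
Leq = 10*log10(1.17534e+09) = 90.702 dB


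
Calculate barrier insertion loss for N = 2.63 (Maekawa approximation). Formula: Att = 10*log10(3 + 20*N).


3 + 20*N = 3 + 20*2.63 = 55.6
Att = 10*log10(55.6) = 17.451 dB


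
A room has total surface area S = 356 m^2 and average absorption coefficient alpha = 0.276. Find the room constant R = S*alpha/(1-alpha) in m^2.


R = 356 * 0.276 / (1 - 0.276) = 135.71 m^2


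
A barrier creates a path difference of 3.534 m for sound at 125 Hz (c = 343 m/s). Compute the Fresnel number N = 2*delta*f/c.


N = 2*delta*f/c = 2*delta/lambda, where lambda = c/f
lambda = 343 / 125 = 2.744 m
N = 2 * 3.534 / 2.744 = 2.5758


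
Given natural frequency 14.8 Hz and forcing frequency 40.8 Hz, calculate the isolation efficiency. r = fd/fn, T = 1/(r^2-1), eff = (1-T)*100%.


r = 40.8 / 14.8 = 2.75676
r^2 - 1 = 2.75676^2 - 1 = 6.59973
T = 1/6.59973 = 0.151521
Efficiency = (1 - 0.151521)*100 = 84.848 %


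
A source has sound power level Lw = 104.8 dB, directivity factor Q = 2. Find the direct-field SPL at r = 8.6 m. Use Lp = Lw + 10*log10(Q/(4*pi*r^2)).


4*pi*r^2 = 4*pi*8.6^2 = 929.409 m^2
Q / (4*pi*r^2) = 2 / 929.409 = 0.00215191
Lp = 104.8 + 10*log10(0.00215191) = 78.128 dB


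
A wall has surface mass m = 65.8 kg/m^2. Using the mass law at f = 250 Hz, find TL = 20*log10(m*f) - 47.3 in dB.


m * f = 65.8 * 250 = 16450
20*log10(16450) = 84.3233 dB
TL = 84.3233 - 47.3 = 37.023 dB


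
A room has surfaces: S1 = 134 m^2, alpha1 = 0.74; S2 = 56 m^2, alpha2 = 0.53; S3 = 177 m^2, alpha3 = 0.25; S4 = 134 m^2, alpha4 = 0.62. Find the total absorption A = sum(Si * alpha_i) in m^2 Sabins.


134 * 0.74 = 99.16
56 * 0.53 = 29.68
177 * 0.25 = 44.25
134 * 0.62 = 83.08
A_total = 99.16 + 29.68 + 44.25 + 83.08 = 256.17 m^2


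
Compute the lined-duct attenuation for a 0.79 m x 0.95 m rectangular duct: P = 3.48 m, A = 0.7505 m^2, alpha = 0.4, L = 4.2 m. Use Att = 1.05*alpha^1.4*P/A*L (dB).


alpha^1.4 = 0.4^1.4 = 0.277258
Attenuation rate = 1.05 * alpha^1.4 * P / A
= 1.05 * 0.277258 * 3.48 / 0.7505 = 1.3499 dB/m
Total Att = 1.3499 * 4.2 = 5.6696 dB


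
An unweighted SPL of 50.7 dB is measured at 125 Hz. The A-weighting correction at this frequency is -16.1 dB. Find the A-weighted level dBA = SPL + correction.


A-weighting table: 125 Hz -> -16.1 dB correction
SPL_A = SPL + correction = 50.7 + (-16.1) = 34.6 dBA


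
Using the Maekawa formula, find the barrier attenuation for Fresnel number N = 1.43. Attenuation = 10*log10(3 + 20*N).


3 + 20*N = 3 + 20*1.43 = 31.6
Att = 10*log10(31.6) = 14.997 dB


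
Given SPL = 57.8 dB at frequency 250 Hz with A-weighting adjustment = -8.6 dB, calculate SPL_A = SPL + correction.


A-weighting table: 250 Hz -> -8.6 dB correction
SPL_A = SPL + correction = 57.8 + (-8.6) = 49.2 dBA


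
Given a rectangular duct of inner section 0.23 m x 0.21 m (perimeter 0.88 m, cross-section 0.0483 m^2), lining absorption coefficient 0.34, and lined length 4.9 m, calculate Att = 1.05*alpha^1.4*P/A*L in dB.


alpha^1.4 = 0.34^1.4 = 0.220836
Attenuation rate = 1.05 * alpha^1.4 * P / A
= 1.05 * 0.220836 * 0.88 / 0.0483 = 4.22469 dB/m
Total Att = 4.22469 * 4.9 = 20.701 dB


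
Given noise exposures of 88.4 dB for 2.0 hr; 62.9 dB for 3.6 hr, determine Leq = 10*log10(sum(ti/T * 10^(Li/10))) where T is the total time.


T_total = 2.0 + 3.6 = 5.6 hr
(2.0/5.6) * 10^(88.4/10) = 2.47082e+08
(3.6/5.6) * 10^(62.9/10) = 1.25347e+06
Sum = 2.47082e+08 + 1.25347e+06 = 2.48335e+08
Leq = 10*log10(2.48335e+08) = 83.95 dB


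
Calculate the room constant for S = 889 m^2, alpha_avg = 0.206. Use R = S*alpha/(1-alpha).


R = 889 * 0.206 / (1 - 0.206) = 230.65 m^2


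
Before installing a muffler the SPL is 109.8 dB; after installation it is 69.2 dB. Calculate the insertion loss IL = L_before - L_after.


Insertion loss = SPL without muffler - SPL with muffler
IL = 109.8 - 69.2 = 40.6 dB


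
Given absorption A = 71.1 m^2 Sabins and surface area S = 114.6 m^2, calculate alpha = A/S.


Absorption coefficient = absorbed power / incident power
alpha = A / S = 71.1 / 114.6 = 0.62042


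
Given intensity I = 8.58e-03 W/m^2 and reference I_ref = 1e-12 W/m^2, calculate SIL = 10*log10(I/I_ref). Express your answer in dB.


I / I_ref = 8.58e-03 / 1e-12 = 8.58e+09
SIL = 10 * log10(8.58e+09) = 99.335 dB


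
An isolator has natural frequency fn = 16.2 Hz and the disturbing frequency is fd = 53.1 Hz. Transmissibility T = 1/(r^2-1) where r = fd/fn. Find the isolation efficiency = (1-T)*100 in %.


r = 53.1 / 16.2 = 3.27778
r^2 - 1 = 3.27778^2 - 1 = 9.74384
T = 1/9.74384 = 0.102629
Efficiency = (1 - 0.102629)*100 = 89.737 %


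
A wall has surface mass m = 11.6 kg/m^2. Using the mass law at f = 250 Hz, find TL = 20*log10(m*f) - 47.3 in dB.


m * f = 11.6 * 250 = 2900
20*log10(2900) = 69.248 dB
TL = 69.248 - 47.3 = 21.948 dB


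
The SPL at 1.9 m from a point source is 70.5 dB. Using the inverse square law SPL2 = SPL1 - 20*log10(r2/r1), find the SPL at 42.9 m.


r2/r1 = 42.9/1.9 = 22.5789
Correction = 20*log10(22.5789) = 27.0741 dB
SPL2 = 70.5 - 27.0741 = 43.426 dB


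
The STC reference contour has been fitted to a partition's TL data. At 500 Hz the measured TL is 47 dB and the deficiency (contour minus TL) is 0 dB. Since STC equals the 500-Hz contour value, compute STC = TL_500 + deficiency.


By ASTM E413, STC = value of the fitted reference contour at 500 Hz.
Contour value at 500 Hz = TL_500 + deficiency = 47 + 0 = 47
STC = 47


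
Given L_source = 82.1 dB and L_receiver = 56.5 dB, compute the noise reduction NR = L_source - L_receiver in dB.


NR = L_source - L_receiver (difference between source and receiving room levels)
NR = 82.1 - 56.5 = 25.6 dB


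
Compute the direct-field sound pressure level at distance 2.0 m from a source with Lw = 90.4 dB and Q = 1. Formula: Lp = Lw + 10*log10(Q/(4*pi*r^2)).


4*pi*r^2 = 4*pi*2.0^2 = 50.2655 m^2
Q / (4*pi*r^2) = 1 / 50.2655 = 0.0198944
Lp = 90.4 + 10*log10(0.0198944) = 73.387 dB


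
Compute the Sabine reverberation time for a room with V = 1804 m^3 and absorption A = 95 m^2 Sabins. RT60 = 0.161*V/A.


RT60 = 0.161 * 1804 / 95 = 3.0573 s


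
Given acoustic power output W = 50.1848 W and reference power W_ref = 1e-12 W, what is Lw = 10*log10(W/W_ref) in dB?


W / W_ref = 50.1848 / 1e-12 = 5.01848e+13
Lw = 10 * log10(5.01848e+13) = 137.01 dB
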